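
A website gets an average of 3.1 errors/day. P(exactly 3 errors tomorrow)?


Poisson(λ=3.1): P(X=3) = e^(-λ)×λ^k/k!
= e^(-3.1) × 3.1^3 / 3!
≈ 0.04504920239 × 29.791 / 6 ≈ 0.223677

P(X=3) ≈ 0.223677 ≈ 22.37%


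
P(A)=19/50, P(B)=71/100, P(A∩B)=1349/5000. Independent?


P(A)×P(B) = 1349/5000
P(A∩B) = 1349/5000
Equal ✓ → Independent

Yes, independent


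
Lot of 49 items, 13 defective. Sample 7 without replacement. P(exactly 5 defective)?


Hypergeometric: C(13,5)×C(36,2)/C(49,7)
= 1287×630/85900584 = 1755/185932

P(X=5) = 1755/185932 ≈ 0.94%


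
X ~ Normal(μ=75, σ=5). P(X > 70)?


z = (70-75)/5 = -1.0
P(X > 70) = 1 - P(Z ≤ -1.0) = 1 - 0.1587 = 0.8413

P(X > 70) ≈ 0.8413


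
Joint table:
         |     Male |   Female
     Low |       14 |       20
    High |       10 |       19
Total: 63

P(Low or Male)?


P(Low∨Male) = P(Low) + P(Male) - P(Low∧Male)
= (34 + 24 - 14)/63 = 44/63

P = 44/63 ≈ 69.84%


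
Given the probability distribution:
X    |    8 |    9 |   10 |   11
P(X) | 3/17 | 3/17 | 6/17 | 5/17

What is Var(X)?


E[X] = 166/17
E[X²] = 1640/17
Var(X) = E[X²] - (E[X])² = 1640/17 - 27556/289 = 324/289

Var(X) = 324/289 ≈ 1.1211


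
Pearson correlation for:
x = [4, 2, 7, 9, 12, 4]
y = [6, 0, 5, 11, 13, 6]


n=6, Σx=38, Σy=41, Σxy=338, Σx²=310, Σy²=387
r = (6×338 - 38×41)/√((6×310 - 38²)(6×387 - 41²))
= 470/√(416×641) = 470/√266656 ≈ 470/516.3875 ≈ 0.9102

r ≈ 0.9102


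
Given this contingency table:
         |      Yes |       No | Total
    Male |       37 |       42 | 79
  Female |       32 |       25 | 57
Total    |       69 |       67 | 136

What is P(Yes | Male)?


P(Yes | Male) = 37/(37+42) = 37/79

P(Yes|Male) = 37/79 ≈ 46.84%


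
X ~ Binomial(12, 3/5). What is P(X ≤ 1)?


P(X ≤ 1) = Σ P(X=i) for i=0..1
P(X=0) = 4096/244140625
P(X=1) = 73728/244140625
Sum = 77824/244140625

P(X ≤ 1) = 77824/244140625 ≈ 0.03%


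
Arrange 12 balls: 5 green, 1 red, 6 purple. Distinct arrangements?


12!/(5!×1!×6!) = 5544

5544


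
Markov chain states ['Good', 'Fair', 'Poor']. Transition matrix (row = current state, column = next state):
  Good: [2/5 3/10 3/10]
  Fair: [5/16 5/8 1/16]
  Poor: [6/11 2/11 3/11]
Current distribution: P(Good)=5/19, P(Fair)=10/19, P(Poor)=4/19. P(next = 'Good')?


P(next=Good) = Σᵢ P(now=i)×P(i→Good)
= 5/19×2/5 + 10/19×5/16 + 4/19×6/11
= 2/19 + 25/152 + 24/209 = 643/1672

P = 643/1672 ≈ 0.3846


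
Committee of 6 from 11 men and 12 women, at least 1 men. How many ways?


Count by #men:
  1M,5W: C(11,1)×C(12,5)=8712
  2M,4W: C(11,2)×C(12,4)=27225
  3M,3W: C(11,3)×C(12,3)=36300
  4M,2W: C(11,4)×C(12,2)=21780
  5M,1W: C(11,5)×C(12,1)=5544
  6M,0W: C(11,6)×C(12,0)=462
Total = 100023

100023


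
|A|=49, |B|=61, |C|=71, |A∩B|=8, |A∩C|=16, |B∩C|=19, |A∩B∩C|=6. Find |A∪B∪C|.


|A∪B∪C| = 49+61+71-8-16-19+6 = 144

|A∪B∪C| = 144


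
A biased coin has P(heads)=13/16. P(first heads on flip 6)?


Geometric: P(X=6) = (1-p)^(k-1)×p = (3/16)^5×13/16 = 3159/16777216

P(X=6) = 3159/16777216 ≈ 0.02%


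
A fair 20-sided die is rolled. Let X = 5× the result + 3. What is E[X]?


E[die] = (1+20)/2 = 21/2
E[X] = 5×21/2 + 3 = 111/2

E[X] = 111/2


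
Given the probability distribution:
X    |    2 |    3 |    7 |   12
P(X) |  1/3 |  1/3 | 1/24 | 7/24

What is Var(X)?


E[X] = 131/24
E[X²] = 387/8
Var(X) = E[X²] - (E[X])² = 387/8 - 17161/576 = 10703/576

Var(X) = 10703/576 ≈ 18.5816


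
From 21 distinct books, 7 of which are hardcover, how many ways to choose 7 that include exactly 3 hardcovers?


Choose 3 of the 7 hardcovers and 4 of the other 14 books:
C(7,3)×C(14,4) = 35×1001 = 35035

35035


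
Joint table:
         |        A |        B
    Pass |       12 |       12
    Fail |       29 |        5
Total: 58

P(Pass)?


P(Pass) = (12+12)/58 = 24/58 = 12/29

P(Pass) = 12/29 ≈ 41.38%


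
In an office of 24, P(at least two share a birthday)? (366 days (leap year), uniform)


P(all different) = Π(366-i)/366 for i=0..23
= 0.462654
P(match) = 1 - 0.462654 = 0.537346

P ≈ 0.5373 ≈ 53.73%


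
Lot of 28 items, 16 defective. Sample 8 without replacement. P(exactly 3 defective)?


Hypergeometric: C(16,3)×C(12,5)/C(28,8)
= 560×792/3108105 = 128/897

P(X=3) = 128/897 ≈ 14.27%


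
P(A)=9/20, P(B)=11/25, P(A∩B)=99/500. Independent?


P(A)×P(B) = 99/500
P(A∩B) = 99/500
Equal ✓ → Independent

Yes, independent


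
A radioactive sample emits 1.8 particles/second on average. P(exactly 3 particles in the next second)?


Poisson(λ=1.8): P(X=3) = e^(-λ)×λ^k/k!
= e^(-1.8) × 1.8^3 / 3!
≈ 0.1652988882 × 5.832 / 6 ≈ 0.160671

P(X=3) ≈ 0.160671 ≈ 16.07%


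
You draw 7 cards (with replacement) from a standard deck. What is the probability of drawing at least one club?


P(not a club) = 39/52 = 3/4
P(none in 7 draws) = (3/4)^7 = 2187/16384
P(≥1 club) = 1 - 2187/16384 = 14197/16384

P = 14197/16384 ≈ 86.65%


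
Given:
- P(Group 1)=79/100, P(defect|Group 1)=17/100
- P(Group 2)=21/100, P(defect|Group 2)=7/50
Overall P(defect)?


P(B) = Σ P(B|Aᵢ)×P(Aᵢ)
  17/100×79/100 = 1343/10000
  7/50×21/100 = 147/5000
Sum = 1637/10000

P(defect) = 1637/10000 ≈ 16.37%


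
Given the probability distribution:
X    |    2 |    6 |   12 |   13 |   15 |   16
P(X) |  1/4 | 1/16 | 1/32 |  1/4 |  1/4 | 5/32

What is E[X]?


E[X] = Σ x·P(X=x)
= (2)×(1/4) + (6)×(1/16) + (12)×(1/32) + (13)×(1/4) + (15)×(1/4) + (16)×(5/32)
= 43/4

E[X] = 43/4


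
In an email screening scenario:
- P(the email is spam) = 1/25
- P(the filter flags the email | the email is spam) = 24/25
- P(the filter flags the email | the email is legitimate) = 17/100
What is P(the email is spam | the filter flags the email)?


Using Bayes' theorem:
P(A|B) = P(B|A)·P(A) / P(B)

P(the filter flags the email) = 24/25 × 1/25 + 17/100 × 24/25
= 24/625 + 102/625 = 126/625

P(the email is spam|the filter flags the email) = (24/625) / (126/625) = 4/21

P(the email is spam|the filter flags the email) = 4/21 ≈ 19.05%


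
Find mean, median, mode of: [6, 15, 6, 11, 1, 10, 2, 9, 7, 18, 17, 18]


Sorted: [1, 2, 6, 6, 7, 9, 10, 11, 15, 17, 18, 18]
Mean = 120/12 = 10
Median = 19/2
Freq: {6: 2, 15: 1, 11: 1, 1: 1, 10: 1, 2: 1, 9: 1, 7: 1, 18: 2, 17: 1}
Mode: [6, 18]

Mean=10, Median=19/2, Mode=[6, 18]


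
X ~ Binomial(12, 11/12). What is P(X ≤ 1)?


P(X ≤ 1) = Σ P(X=i) for i=0..1
P(X=0) = 1/8916100448256
P(X=1) = 11/743008370688
Sum = 133/8916100448256

P(X ≤ 1) = 133/8916100448256 ≈ 0.00%


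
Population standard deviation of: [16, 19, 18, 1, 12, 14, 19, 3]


Mean = 102/8 = 51/4
  (16-51/4)²=169/16
  (19-51/4)²=625/16
  (18-51/4)²=441/16
  (1-51/4)²=2209/16
  (12-51/4)²=9/16
  (14-51/4)²=25/16
  (19-51/4)²=625/16
  (3-51/4)²=1521/16
Σ(x-μ)² = 703/2
σ² = (703/2)/8 = 703/16

σ = √(703/16) ≈ 6.6285


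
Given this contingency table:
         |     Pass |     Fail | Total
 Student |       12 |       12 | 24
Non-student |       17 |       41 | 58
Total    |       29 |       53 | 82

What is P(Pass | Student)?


P(Pass | Student) = 12/(12+12) = 12/24 = 1/2

P(Pass|Student) = 1/2 ≈ 50.00%


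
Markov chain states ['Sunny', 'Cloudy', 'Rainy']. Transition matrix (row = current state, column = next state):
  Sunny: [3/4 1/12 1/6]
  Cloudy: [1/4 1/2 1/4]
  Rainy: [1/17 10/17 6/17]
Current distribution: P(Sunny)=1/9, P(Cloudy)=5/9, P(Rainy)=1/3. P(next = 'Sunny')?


P(next=Sunny) = Σᵢ P(now=i)×P(i→Sunny)
= 1/9×3/4 + 5/9×1/4 + 1/3×1/17
= 1/12 + 5/36 + 1/51 = 37/153

P = 37/153 ≈ 0.2418


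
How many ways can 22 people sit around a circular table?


Circular arrangements of 22 distinct objects: fix one position to break rotational symmetry.
(n-1)! = 21! = 51090942171709440000

51090942171709440000


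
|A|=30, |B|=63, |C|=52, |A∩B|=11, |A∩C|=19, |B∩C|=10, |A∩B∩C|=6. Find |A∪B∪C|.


|A∪B∪C| = 30+63+52-11-19-10+6 = 111

|A∪B∪C| = 111


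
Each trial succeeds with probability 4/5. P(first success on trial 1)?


Geometric: P(X=1) = (1-p)^(k-1)×p = (1/5)^0×4/5 = 4/5

P(X=1) = 4/5 ≈ 80.00%


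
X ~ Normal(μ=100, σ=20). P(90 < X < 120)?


z₁=(90-100)/20=-0.5, z₂=(120-100)/20=1.0
P = Φ(1.0) - Φ(-0.5) = 0.841345 - 0.308538 = 0.532807 ≈ 0.5328

P(90 < X < 120) ≈ 0.5328


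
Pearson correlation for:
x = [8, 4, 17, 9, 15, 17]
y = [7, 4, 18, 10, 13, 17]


n=6, Σx=70, Σy=69, Σxy=952, Σx²=964, Σy²=947
r = (6×952 - 70×69)/√((6×964 - 70²)(6×947 - 69²))
= 882/√(884×921) = 882/√814164 ≈ 882/902.3104 ≈ 0.9775

r ≈ 0.9775


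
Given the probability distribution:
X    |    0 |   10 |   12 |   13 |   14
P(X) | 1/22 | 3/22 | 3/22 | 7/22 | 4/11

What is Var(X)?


E[X] = 269/22
E[X²] = 3483/22
Var(X) = E[X²] - (E[X])² = 3483/22 - 72361/484 = 4265/484

Var(X) = 4265/484 ≈ 8.8120


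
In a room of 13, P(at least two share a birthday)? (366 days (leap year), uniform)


P(all different) = Π(366-i)/366 for i=0..12
= 0.806071
P(match) = 1 - 0.806071 = 0.193929

P ≈ 0.1939 ≈ 19.39%


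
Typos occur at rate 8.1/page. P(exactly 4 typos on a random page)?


Poisson(λ=8.1): P(X=4) = e^(-λ)×λ^k/k!
= e^(-8.1) × 8.1^4 / 4!
≈ 0.0003035391381 × 4304.6721 / 24 ≈ 0.054443

P(X=4) ≈ 0.054443 ≈ 5.44%


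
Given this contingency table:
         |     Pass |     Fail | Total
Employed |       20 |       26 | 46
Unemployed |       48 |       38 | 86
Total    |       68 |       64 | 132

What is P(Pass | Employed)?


P(Pass | Employed) = 20/(20+26) = 20/46 = 10/23

P(Pass|Employed) = 10/23 ≈ 43.48%


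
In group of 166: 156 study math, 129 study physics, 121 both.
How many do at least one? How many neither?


|A∪B| = 156+129-121 = 164
Neither = 166-164 = 2

At least one: 164; Neither: 2


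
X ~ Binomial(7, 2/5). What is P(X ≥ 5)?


P(X ≥ 5) = Σ P(X=i) for i=5..7
P(X=5) = 6048/78125
P(X=6) = 1344/78125
P(X=7) = 128/78125
Sum = 1504/15625

P(X ≥ 5) = 1504/15625 ≈ 9.63%


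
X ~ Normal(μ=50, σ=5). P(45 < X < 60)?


z₁=(45-50)/5=-1.0, z₂=(60-50)/5=2.0
P = Φ(2.0) - Φ(-1.0) = 0.977250 - 0.158655 = 0.818595 ≈ 0.8186

P(45 < X < 60) ≈ 0.8186


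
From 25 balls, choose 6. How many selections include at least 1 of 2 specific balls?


Complement: C(25,6) - C(23,6) = 177100 - 100947 = 76153

76153


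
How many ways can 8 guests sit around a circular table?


Circular arrangements of 8 distinct objects: fix one position to break rotational symmetry.
(n-1)! = 7! = 5040

5040


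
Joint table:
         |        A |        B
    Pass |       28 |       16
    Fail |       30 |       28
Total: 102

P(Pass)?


P(Pass) = (28+16)/102 = 44/102 = 22/51

P(Pass) = 22/51 ≈ 43.14%


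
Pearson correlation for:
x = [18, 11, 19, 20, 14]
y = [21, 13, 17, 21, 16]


n=5, Σx=82, Σy=88, Σxy=1488, Σx²=1402, Σy²=1596
r = (5×1488 - 82×88)/√((5×1402 - 82²)(5×1596 - 88²))
= 224/√(286×236) = 224/√67496 ≈ 224/259.7999 ≈ 0.8622

r ≈ 0.8622


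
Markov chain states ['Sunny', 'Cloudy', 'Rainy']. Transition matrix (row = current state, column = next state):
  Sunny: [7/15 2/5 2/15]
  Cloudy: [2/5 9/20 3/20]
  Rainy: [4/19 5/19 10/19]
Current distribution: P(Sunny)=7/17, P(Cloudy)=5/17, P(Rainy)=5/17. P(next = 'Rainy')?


P(next=Rainy) = Σᵢ P(now=i)×P(i→Rainy)
= 7/17×2/15 + 5/17×3/20 + 5/17×10/19
= 14/255 + 3/68 + 50/323 = 4919/19380

P = 4919/19380 ≈ 0.2538


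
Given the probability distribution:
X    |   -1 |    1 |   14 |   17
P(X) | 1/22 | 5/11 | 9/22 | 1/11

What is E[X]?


E[X] = Σ x·P(X=x)
= (-1)×(1/22) + (1)×(5/11) + (14)×(9/22) + (17)×(1/11)
= 169/22

E[X] = 169/22


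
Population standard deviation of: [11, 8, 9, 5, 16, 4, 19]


Mean = 72/7
  (11-72/7)²=25/49
  (8-72/7)²=256/49
  (9-72/7)²=81/49
  (5-72/7)²=1369/49
  (16-72/7)²=1600/49
  (4-72/7)²=1936/49
  (19-72/7)²=3721/49
Σ(x-μ)² = 1284/7
σ² = (1284/7)/7 = 1284/49

σ = √(1284/49) ≈ 5.1190


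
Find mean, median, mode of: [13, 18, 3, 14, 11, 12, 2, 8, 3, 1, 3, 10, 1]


Sorted: [1, 1, 2, 3, 3, 3, 8, 10, 11, 12, 13, 14, 18]
Mean = 99/13
Median = 8
Freq: {13: 1, 18: 1, 3: 3, 14: 1, 11: 1, 12: 1, 2: 1, 8: 1, 1: 2, 10: 1}
Mode: [3]

Mean=99/13, Median=8, Mode=3


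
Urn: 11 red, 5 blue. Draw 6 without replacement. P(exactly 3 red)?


Hypergeometric: C(11,3)×C(5,3)/C(16,6)
= 165×10/8008 = 75/364

P(X=3) = 75/364 ≈ 20.60%


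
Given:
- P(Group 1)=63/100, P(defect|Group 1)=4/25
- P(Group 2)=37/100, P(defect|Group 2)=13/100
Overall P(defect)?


P(B) = Σ P(B|Aᵢ)×P(Aᵢ)
  4/25×63/100 = 63/625
  13/100×37/100 = 481/10000
Sum = 1489/10000

P(defect) = 1489/10000 ≈ 14.89%


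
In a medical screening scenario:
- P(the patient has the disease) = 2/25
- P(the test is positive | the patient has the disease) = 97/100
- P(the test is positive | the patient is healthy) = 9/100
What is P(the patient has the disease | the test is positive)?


Using Bayes' theorem:
P(A|B) = P(B|A)·P(A) / P(B)

P(the test is positive) = 97/100 × 2/25 + 9/100 × 23/25
= 97/1250 + 207/2500 = 401/2500

P(the patient has the disease|the test is positive) = (97/1250) / (401/2500) = 194/401

P(the patient has the disease|the test is positive) = 194/401 ≈ 48.38%


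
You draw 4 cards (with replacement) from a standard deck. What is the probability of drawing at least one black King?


P(not a black King) = 50/52 = 25/26
P(none in 4 draws) = (25/26)^4 = 390625/456976
P(≥1 black King) = 1 - 390625/456976 = 66351/456976

P = 66351/456976 ≈ 14.52%


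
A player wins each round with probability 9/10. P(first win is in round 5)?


Geometric: P(X=5) = (1-p)^(k-1)×p = (1/10)^4×9/10 = 9/100000

P(X=5) = 9/100000 ≈ 0.01%


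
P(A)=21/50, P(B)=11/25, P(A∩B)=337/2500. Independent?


P(A)×P(B) = 231/1250
P(A∩B) = 337/2500
Not equal → NOT independent

No, not independent


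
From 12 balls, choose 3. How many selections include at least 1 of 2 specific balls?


Complement: C(12,3) - C(10,3) = 220 - 120 = 100

100


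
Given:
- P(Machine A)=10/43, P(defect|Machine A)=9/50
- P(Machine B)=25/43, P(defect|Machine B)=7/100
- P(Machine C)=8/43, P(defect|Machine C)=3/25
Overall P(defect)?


P(B) = Σ P(B|Aᵢ)×P(Aᵢ)
  9/50×10/43 = 9/215
  7/100×25/43 = 7/172
  3/25×8/43 = 24/1075
Sum = 451/4300

P(defect) = 451/4300 ≈ 10.49%


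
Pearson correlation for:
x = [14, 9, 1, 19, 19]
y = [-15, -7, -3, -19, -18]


n=5, Σx=62, Σy=-62, Σxy=-979, Σx²=1000, Σy²=968
r = (5×(-979) - 62×(-62))/√((5×1000 - 62²)(5×968 - (-62)²))
= -1051/√(1156×996) = -1051/√1151376 ≈ -1051/1073.0219 ≈ -0.9795

r ≈ -0.9795


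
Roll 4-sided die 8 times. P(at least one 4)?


P(no 4)^8 = (3/4)^8 = 6561/65536
P(≥1) = 1 - 6561/65536 = 58975/65536

P = 58975/65536 ≈ 89.99%


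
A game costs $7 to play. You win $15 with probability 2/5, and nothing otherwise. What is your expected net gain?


E[gain] = (15-7)×2/5 + (-7)×3/5
= 16/5 - 21/5 = -1

Expected net gain = $-1 ≈ $-1.00


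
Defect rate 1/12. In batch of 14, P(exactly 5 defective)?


Binomial: P(X=5) = C(14,5)×p^5×(1-p)^9
= 2002 × 1/248832 × 2357947691/5159780352 = 2360305638691/641959232274432

P(X=5) = 2360305638691/641959232274432 ≈ 0.37%


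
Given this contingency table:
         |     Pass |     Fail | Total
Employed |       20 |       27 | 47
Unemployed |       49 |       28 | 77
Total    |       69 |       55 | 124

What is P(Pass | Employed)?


P(Pass | Employed) = 20/(20+27) = 20/47

P(Pass|Employed) = 20/47 ≈ 42.55%


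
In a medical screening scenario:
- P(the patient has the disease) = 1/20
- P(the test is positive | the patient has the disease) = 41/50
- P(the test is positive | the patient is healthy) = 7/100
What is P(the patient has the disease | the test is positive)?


Using Bayes' theorem:
P(A|B) = P(B|A)·P(A) / P(B)

P(the test is positive) = 41/50 × 1/20 + 7/100 × 19/20
= 41/1000 + 133/2000 = 43/400

P(the patient has the disease|the test is positive) = (41/1000) / (43/400) = 82/215

P(the patient has the disease|the test is positive) = 82/215 ≈ 38.14%


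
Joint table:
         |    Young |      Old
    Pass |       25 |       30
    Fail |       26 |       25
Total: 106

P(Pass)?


P(Pass) = (25+30)/106 = 55/106

P(Pass) = 55/106 ≈ 51.89%


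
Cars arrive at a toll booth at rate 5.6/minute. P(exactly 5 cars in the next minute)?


Poisson(λ=5.6): P(X=5) = e^(-λ)×λ^k/k!
= e^(-5.6) × 5.6^5 / 5!
≈ 0.003697863716 × 5507.31776 / 120 ≈ 0.169711

P(X=5) ≈ 0.169711 ≈ 16.97%


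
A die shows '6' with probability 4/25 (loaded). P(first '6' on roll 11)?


Geometric: P(X=11) = (1-p)^(k-1)×p = (21/25)^10×4/25 = 66719523912804/2384185791015625

P(X=11) = 66719523912804/2384185791015625 ≈ 2.80%


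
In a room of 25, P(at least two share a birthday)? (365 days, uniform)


P(all different) = Π(365-i)/365 for i=0..24
= 0.431300
P(match) = 1 - 0.431300 = 0.568700

P ≈ 0.5687 ≈ 56.87%


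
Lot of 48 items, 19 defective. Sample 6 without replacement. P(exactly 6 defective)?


Hypergeometric: C(19,6)×C(29,0)/C(48,6)
= 27132×1/12271512 = 2261/1022626

P(X=6) = 2261/1022626 ≈ 0.22%


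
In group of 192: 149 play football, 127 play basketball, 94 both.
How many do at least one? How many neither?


|A∪B| = 149+127-94 = 182
Neither = 192-182 = 10

At least one: 182; Neither: 10


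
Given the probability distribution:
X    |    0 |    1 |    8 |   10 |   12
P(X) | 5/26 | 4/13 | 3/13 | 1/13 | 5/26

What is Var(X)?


E[X] = 68/13
E[X²] = 656/13
Var(X) = E[X²] - (E[X])² = 656/13 - 4624/169 = 3904/169

Var(X) = 3904/169 ≈ 23.1006


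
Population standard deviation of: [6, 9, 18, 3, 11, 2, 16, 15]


Mean = 80/8 = 10
  (6-10)²=16
  (9-10)²=1
  (18-10)²=64
  (3-10)²=49
  (11-10)²=1
  (2-10)²=64
  (16-10)²=36
  (15-10)²=25
Σ(x-μ)² = 256
σ² = 256/8 = 32

σ = √(32) ≈ 5.6569


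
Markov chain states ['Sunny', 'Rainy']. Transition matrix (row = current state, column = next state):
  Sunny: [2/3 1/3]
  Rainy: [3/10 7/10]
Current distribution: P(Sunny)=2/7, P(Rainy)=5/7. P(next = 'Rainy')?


P(next=Rainy) = Σᵢ P(now=i)×P(i→Rainy)
= 2/7×1/3 + 5/7×7/10
= 2/21 + 1/2 = 25/42

P = 25/42 ≈ 0.5952


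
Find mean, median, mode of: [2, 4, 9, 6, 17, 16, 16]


Sorted: [2, 4, 6, 9, 16, 16, 17]
Mean = 70/7 = 10
Median = 9
Freq: {2: 1, 4: 1, 9: 1, 6: 1, 17: 1, 16: 2}
Mode: [16]

Mean=10, Median=9, Mode=16


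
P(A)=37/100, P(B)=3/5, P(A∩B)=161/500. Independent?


P(A)×P(B) = 111/500
P(A∩B) = 161/500
Not equal → NOT independent

No, not independent


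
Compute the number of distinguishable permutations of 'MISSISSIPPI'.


Letters: 11, freq: {'M': 1, 'I': 4, 'S': 4, 'P': 2}
11!/(1!×4!×4!×2!) = 39916800/1152 = 34650

34650


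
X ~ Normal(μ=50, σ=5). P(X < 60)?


z = (60-50)/5 = 2.0
P(Z < 2.0) = 0.9772

P(X < 60) ≈ 0.9772


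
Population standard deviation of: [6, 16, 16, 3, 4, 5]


Mean = 50/6 = 25/3
  (6-25/3)²=49/9
  (16-25/3)²=529/9
  (16-25/3)²=529/9
  (3-25/3)²=256/9
  (4-25/3)²=169/9
  (5-25/3)²=100/9
Σ(x-μ)² = 544/3
σ² = (544/3)/6 = 272/9

σ = √(272/9) ≈ 5.4975


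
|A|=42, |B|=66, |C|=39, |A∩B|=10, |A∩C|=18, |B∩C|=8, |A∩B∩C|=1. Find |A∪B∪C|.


|A∪B∪C| = 42+66+39-10-18-8+1 = 112

|A∪B∪C| = 112


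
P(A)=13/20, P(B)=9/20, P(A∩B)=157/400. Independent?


P(A)×P(B) = 117/400
P(A∩B) = 157/400
Not equal → NOT independent

No, not independent


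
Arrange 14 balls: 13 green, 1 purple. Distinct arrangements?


14!/(13!×1!) = 14

14


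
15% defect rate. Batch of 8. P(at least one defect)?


P(all good) = (17/20)^8 = 6975757441/25600000000
P(≥1 defect) = 18624242559/25600000000

P = 18624242559/25600000000 ≈ 72.75%


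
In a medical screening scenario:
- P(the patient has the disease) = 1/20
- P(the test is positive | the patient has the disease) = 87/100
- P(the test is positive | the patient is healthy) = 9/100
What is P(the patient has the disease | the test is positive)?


Using Bayes' theorem:
P(A|B) = P(B|A)·P(A) / P(B)

P(the test is positive) = 87/100 × 1/20 + 9/100 × 19/20
= 87/2000 + 171/2000 = 129/1000

P(the patient has the disease|the test is positive) = (87/2000) / (129/1000) = 29/86

P(the patient has the disease|the test is positive) = 29/86 ≈ 33.72%


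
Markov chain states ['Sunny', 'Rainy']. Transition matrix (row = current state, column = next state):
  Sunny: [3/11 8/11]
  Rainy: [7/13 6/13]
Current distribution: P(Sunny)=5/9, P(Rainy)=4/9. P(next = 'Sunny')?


P(next=Sunny) = Σᵢ P(now=i)×P(i→Sunny)
= 5/9×3/11 + 4/9×7/13
= 5/33 + 28/117 = 503/1287

P = 503/1287 ≈ 0.3908


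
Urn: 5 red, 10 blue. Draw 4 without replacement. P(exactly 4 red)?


Hypergeometric: C(5,4)×C(10,0)/C(15,4)
= 5×1/1365 = 1/273

P(X=4) = 1/273 ≈ 0.37%


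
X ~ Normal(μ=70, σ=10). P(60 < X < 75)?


z₁=(60-70)/10=-1.0, z₂=(75-70)/10=0.5
P = Φ(0.5) - Φ(-1.0) = 0.691462 - 0.158655 = 0.532807 ≈ 0.5328

P(60 < X < 75) ≈ 0.5328


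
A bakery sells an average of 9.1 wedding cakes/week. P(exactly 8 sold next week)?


Poisson(λ=9.1): P(X=8) = e^(-λ)×λ^k/k!
= e^(-9.1) × 9.1^8 / 8!
≈ 0.0001116658085 × 47025252.7615 / 40320 ≈ 0.130236

P(X=8) ≈ 0.130236 ≈ 13.02%


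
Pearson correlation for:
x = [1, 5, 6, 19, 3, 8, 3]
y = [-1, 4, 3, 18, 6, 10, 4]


n=7, Σx=45, Σy=44, Σxy=489, Σx²=505, Σy²=502
r = (7×489 - 45×44)/√((7×505 - 45²)(7×502 - 44²))
= 1443/√(1510×1578) = 1443/√2382780 ≈ 1443/1543.6256 ≈ 0.9348

r ≈ 0.9348


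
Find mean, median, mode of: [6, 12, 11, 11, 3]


Sorted: [3, 6, 11, 11, 12]
Mean = 43/5
Median = 11
Freq: {6: 1, 12: 1, 11: 2, 3: 1}
Mode: [11]

Mean=43/5, Median=11, Mode=11


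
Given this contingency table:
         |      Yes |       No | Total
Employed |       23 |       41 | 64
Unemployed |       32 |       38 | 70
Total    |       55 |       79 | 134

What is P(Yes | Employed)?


P(Yes | Employed) = 23/(23+41) = 23/64

P(Yes|Employed) = 23/64 ≈ 35.94%


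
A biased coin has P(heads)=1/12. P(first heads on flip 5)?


Geometric: P(X=5) = (1-p)^(k-1)×p = (11/12)^4×1/12 = 14641/248832

P(X=5) = 14641/248832 ≈ 5.88%


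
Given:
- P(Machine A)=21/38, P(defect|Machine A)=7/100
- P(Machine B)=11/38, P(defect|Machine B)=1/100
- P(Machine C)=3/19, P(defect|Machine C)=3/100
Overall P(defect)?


P(B) = Σ P(B|Aᵢ)×P(Aᵢ)
  7/100×21/38 = 147/3800
  1/100×11/38 = 11/3800
  3/100×3/19 = 9/1900
Sum = 22/475

P(defect) = 22/475 ≈ 4.63%


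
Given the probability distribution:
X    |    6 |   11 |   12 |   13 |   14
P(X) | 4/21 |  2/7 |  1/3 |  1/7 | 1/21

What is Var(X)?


E[X] = 227/21
E[X²] = 2581/21
Var(X) = E[X²] - (E[X])² = 2581/21 - 51529/441 = 2672/441

Var(X) = 2672/441 ≈ 6.0590


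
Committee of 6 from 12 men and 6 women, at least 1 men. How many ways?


Count by #men:
  1M,5W: C(12,1)×C(6,5)=72
  2M,4W: C(12,2)×C(6,4)=990
  3M,3W: C(12,3)×C(6,3)=4400
  4M,2W: C(12,4)×C(6,2)=7425
  5M,1W: C(12,5)×C(6,1)=4752
  6M,0W: C(12,6)×C(6,0)=924
Total = 18563

18563


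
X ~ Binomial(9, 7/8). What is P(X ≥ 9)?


P(X ≥ 9) = Σ P(X=i) for i=9..9
P(X=9) = 40353607/134217728
Sum = 40353607/134217728

P(X ≥ 9) = 40353607/134217728 ≈ 30.07%


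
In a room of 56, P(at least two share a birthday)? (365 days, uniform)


P(all different) = Π(365-i)/365 for i=0..55
= 0.011668
P(match) = 1 - 0.011668 = 0.988332

P ≈ 0.9883 ≈ 98.83%


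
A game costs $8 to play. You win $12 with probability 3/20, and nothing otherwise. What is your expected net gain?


E[gain] = (12-8)×3/20 + (-8)×17/20
= 3/5 - 34/5 = -31/5

Expected net gain = $-31/5 ≈ $-6.20


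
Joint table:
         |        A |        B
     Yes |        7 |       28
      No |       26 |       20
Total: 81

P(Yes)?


P(Yes) = (7+28)/81 = 35/81

P(Yes) = 35/81 ≈ 43.21%


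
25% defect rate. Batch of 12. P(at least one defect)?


P(all good) = (3/4)^12 = 531441/16777216
P(≥1 defect) = 16245775/16777216

P = 16245775/16777216 ≈ 96.83%


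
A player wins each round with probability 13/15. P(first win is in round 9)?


Geometric: P(X=9) = (1-p)^(k-1)×p = (2/15)^8×13/15 = 3328/38443359375

P(X=9) = 3328/38443359375 ≈ 0.00%


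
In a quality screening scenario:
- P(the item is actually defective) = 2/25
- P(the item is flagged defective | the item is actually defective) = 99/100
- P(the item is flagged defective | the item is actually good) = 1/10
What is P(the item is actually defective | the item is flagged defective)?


Using Bayes' theorem:
P(A|B) = P(B|A)·P(A) / P(B)

P(the item is flagged defective) = 99/100 × 2/25 + 1/10 × 23/25
= 99/1250 + 23/250 = 107/625

P(the item is actually defective|the item is flagged defective) = (99/1250) / (107/625) = 99/214

P(the item is actually defective|the item is flagged defective) = 99/214 ≈ 46.26%


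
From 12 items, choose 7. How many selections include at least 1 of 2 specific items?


Complement: C(12,7) - C(10,7) = 792 - 120 = 672

672


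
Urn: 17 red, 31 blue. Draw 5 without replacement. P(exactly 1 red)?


Hypergeometric: C(17,1)×C(31,4)/C(48,5)
= 17×31465/1712304 = 534905/1712304

P(X=1) = 534905/1712304 ≈ 31.24%


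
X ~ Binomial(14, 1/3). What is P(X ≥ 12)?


P(X ≥ 12) = Σ P(X=i) for i=12..14
P(X=12) = 364/4782969
P(X=13) = 28/4782969
P(X=14) = 1/4782969
Sum = 131/1594323

P(X ≥ 12) = 131/1594323 ≈ 0.01%


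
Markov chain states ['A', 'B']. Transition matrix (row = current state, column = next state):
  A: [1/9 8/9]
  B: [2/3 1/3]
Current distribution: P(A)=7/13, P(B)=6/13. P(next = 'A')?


P(next=A) = Σᵢ P(now=i)×P(i→A)
= 7/13×1/9 + 6/13×2/3
= 7/117 + 4/13 = 43/117

P = 43/117 ≈ 0.3675


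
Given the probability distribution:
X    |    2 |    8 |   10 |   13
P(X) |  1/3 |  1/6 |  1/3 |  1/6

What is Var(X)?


E[X] = 15/2
E[X²] = 147/2
Var(X) = E[X²] - (E[X])² = 147/2 - 225/4 = 69/4

Var(X) = 69/4 ≈ 17.2500


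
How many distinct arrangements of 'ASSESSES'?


Letters: 8, freq: {'A': 1, 'S': 5, 'E': 2}
8!/(1!×5!×2!) = 40320/240 = 168

168


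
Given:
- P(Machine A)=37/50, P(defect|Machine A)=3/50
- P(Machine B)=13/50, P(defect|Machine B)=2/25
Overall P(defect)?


P(B) = Σ P(B|Aᵢ)×P(Aᵢ)
  3/50×37/50 = 111/2500
  2/25×13/50 = 13/625
Sum = 163/2500

P(defect) = 163/2500 ≈ 6.52%


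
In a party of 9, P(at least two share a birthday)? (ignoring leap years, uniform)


P(all different) = Π(365-i)/365 for i=0..8
= 0.905376
P(match) = 1 - 0.905376 = 0.094624

P ≈ 0.0946 ≈ 9.46%


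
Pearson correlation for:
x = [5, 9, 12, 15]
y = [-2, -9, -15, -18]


n=4, Σx=41, Σy=-44, Σxy=-541, Σx²=475, Σy²=634
r = (4×(-541) - 41×(-44))/√((4×475 - 41²)(4×634 - (-44)²))
= -360/√(219×600) = -360/√131400 ≈ -360/362.4914 ≈ -0.9931

r ≈ -0.9931


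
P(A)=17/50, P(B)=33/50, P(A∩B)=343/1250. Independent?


P(A)×P(B) = 561/2500
P(A∩B) = 343/1250
Not equal → NOT independent

No, not independent


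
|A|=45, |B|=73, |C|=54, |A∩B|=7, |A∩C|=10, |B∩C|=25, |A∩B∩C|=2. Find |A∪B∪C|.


|A∪B∪C| = 45+73+54-7-10-25+2 = 132

|A∪B∪C| = 132


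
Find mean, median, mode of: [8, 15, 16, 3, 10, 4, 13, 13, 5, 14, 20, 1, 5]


Sorted: [1, 3, 4, 5, 5, 8, 10, 13, 13, 14, 15, 16, 20]
Mean = 127/13
Median = 10
Freq: {8: 1, 15: 1, 16: 1, 3: 1, 10: 1, 4: 1, 13: 2, 5: 2, 14: 1, 20: 1, 1: 1}
Mode: [5, 13]

Mean=127/13, Median=10, Mode=[5, 13]


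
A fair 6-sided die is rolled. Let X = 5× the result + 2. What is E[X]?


E[die] = (1+6)/2 = 7/2
E[X] = 5×7/2 + 2 = 39/2

E[X] = 39/2


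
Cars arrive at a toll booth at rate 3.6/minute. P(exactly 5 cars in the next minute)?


Poisson(λ=3.6): P(X=5) = e^(-λ)×λ^k/k!
= e^(-3.6) × 3.6^5 / 5!
≈ 0.02732372245 × 604.66176 / 120 ≈ 0.137680

P(X=5) ≈ 0.137680 ≈ 13.77%


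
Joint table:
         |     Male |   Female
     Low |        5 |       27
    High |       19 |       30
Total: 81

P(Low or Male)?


P(Low∨Male) = P(Low) + P(Male) - P(Low∧Male)
= (32 + 24 - 5)/81 = 51/81 = 17/27

P = 17/27 ≈ 62.96%


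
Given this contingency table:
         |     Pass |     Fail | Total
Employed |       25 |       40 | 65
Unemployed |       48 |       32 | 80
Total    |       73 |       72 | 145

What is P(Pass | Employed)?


P(Pass | Employed) = 25/(25+40) = 25/65 = 5/13

P(Pass|Employed) = 5/13 ≈ 38.46%


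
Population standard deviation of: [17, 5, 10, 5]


Mean = 37/4
  (17-37/4)²=961/16
  (5-37/4)²=289/16
  (10-37/4)²=9/16
  (5-37/4)²=289/16
Σ(x-μ)² = 387/4
σ² = (387/4)/4 = 387/16

σ = √(387/16) ≈ 4.9181


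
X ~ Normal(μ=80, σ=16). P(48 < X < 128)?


z₁=(48-80)/16=-2.0, z₂=(128-80)/16=3.0
P = Φ(3.0) - Φ(-2.0) = 0.998650 - 0.022750 = 0.975900 ≈ 0.9759

P(48 < X < 128) ≈ 0.9759


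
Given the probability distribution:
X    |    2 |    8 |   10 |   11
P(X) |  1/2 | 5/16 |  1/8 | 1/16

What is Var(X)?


E[X] = 87/16
E[X²] = 673/16
Var(X) = E[X²] - (E[X])² = 673/16 - 7569/256 = 3199/256

Var(X) = 3199/256 ≈ 12.4961


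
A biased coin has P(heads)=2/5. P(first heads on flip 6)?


Geometric: P(X=6) = (1-p)^(k-1)×p = (3/5)^5×2/5 = 486/15625

P(X=6) = 486/15625 ≈ 3.11%


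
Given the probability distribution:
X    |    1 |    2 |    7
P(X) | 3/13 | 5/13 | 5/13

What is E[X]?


E[X] = Σ x·P(X=x)
= (1)×(3/13) + (2)×(5/13) + (7)×(5/13)
= 48/13

E[X] = 48/13


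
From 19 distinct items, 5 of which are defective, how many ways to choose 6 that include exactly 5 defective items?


Choose 5 of the 5 defective items and 1 of the other 14 items:
C(5,5)×C(14,1) = 1×14 = 14

14


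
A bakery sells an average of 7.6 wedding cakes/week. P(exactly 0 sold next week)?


Poisson(λ=7.6): P(X=0) = e^(-λ)×λ^k/k!
= e^(-7.6) × 7.6^0 / 0!
≈ 0.0005004514334 × 1 / 1 ≈ 0.000500

P(X=0) ≈ 0.000500 ≈ 0.05%


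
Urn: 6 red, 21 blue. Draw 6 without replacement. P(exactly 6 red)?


Hypergeometric: C(6,6)×C(21,0)/C(27,6)
= 1×1/296010 = 1/296010

P(X=6) = 1/296010 ≈ 0.00%


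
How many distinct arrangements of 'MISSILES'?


Letters: 8, freq: {'M': 1, 'I': 2, 'S': 3, 'L': 1, 'E': 1}
8!/(1!×2!×3!×1!×1!) = 40320/12 = 3360

3360


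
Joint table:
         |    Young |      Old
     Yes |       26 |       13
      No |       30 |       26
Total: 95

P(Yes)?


P(Yes) = (26+13)/95 = 39/95

P(Yes) = 39/95 ≈ 41.05%


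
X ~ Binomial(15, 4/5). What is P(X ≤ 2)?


P(X ≤ 2) = Σ P(X=i) for i=0..2
P(X=0) = 1/30517578125
P(X=1) = 12/6103515625
P(X=2) = 336/6103515625
Sum = 1741/30517578125

P(X ≤ 2) = 1741/30517578125 ≈ 0.00%


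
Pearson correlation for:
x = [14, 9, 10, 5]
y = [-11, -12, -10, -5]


n=4, Σx=38, Σy=-38, Σxy=-387, Σx²=402, Σy²=390
r = (4×(-387) - 38×(-38))/√((4×402 - 38²)(4×390 - (-38)²))
= -104/√(164×116) = -104/√19024 ≈ -104/137.9275 ≈ -0.7540

r ≈ -0.7540


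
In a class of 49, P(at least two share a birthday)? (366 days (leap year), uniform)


P(all different) = Π(366-i)/366 for i=0..48
= 0.034553
P(match) = 1 - 0.034553 = 0.965447

P ≈ 0.9654 ≈ 96.54%


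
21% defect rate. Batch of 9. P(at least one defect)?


P(all good) = (79/100)^9 = 119851595982618319/1000000000000000000
P(≥1 defect) = 880148404017381681/1000000000000000000

P = 880148404017381681/1000000000000000000 ≈ 88.01%


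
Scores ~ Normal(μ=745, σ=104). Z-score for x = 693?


z = (x - μ)/σ = (693 - 745)/104 = -0.5

z = -0.5


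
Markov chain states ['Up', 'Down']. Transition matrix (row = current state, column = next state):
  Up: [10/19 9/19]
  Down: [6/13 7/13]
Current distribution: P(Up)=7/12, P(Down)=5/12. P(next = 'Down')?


P(next=Down) = Σᵢ P(now=i)×P(i→Down)
= 7/12×9/19 + 5/12×7/13
= 21/76 + 35/156 = 371/741

P = 371/741 ≈ 0.5007


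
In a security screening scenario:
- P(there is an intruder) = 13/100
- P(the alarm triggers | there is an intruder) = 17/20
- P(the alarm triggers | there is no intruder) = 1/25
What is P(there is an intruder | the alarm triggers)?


Using Bayes' theorem:
P(A|B) = P(B|A)·P(A) / P(B)

P(the alarm triggers) = 17/20 × 13/100 + 1/25 × 87/100
= 221/2000 + 87/2500 = 1453/10000

P(there is an intruder|the alarm triggers) = (221/2000) / (1453/10000) = 1105/1453

P(there is an intruder|the alarm triggers) = 1105/1453 ≈ 76.05%


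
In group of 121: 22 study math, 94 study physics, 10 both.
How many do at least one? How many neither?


|A∪B| = 22+94-10 = 106
Neither = 121-106 = 15

At least one: 106; Neither: 15


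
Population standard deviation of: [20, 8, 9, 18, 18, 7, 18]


Mean = 98/7 = 14
  (20-14)²=36
  (8-14)²=36
  (9-14)²=25
  (18-14)²=16
  (18-14)²=16
  (7-14)²=49
  (18-14)²=16
Σ(x-μ)² = 194
σ² = 194/7

σ = √(194/7) ≈ 5.2644


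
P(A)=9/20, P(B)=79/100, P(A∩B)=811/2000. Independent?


P(A)×P(B) = 711/2000
P(A∩B) = 811/2000
Not equal → NOT independent

No, not independent


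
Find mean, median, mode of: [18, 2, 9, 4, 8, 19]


Sorted: [2, 4, 8, 9, 18, 19]
Mean = 60/6 = 10
Median = 17/2
Freq: {18: 1, 2: 1, 9: 1, 4: 1, 8: 1, 19: 1}
Mode: No mode

Mean=10, Median=17/2, Mode=No mode


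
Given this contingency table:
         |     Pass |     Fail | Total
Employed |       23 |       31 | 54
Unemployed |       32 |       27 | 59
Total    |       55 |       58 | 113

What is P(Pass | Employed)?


P(Pass | Employed) = 23/(23+31) = 23/54

P(Pass|Employed) = 23/54 ≈ 42.59%


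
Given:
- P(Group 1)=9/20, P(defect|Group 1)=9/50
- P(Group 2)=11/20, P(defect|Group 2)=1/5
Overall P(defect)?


P(B) = Σ P(B|Aᵢ)×P(Aᵢ)
  9/50×9/20 = 81/1000
  1/5×11/20 = 11/100
Sum = 191/1000

P(defect) = 191/1000 ≈ 19.10%


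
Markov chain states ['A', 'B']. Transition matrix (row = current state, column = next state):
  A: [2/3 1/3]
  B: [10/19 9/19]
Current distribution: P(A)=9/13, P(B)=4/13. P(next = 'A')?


P(next=A) = Σᵢ P(now=i)×P(i→A)
= 9/13×2/3 + 4/13×10/19
= 6/13 + 40/247 = 154/247

P = 154/247 ≈ 0.6235


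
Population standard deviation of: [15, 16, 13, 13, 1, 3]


Mean = 61/6
  (15-61/6)²=841/36
  (16-61/6)²=1225/36
  (13-61/6)²=289/36
  (13-61/6)²=289/36
  (1-61/6)²=3025/36
  (3-61/6)²=1849/36
Σ(x-μ)² = 1253/6
σ² = (1253/6)/6 = 1253/36

σ = √(1253/36) ≈ 5.8996


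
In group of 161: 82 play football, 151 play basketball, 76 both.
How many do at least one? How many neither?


|A∪B| = 82+151-76 = 157
Neither = 161-157 = 4

At least one: 157; Neither: 4


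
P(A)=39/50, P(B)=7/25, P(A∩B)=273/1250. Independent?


P(A)×P(B) = 273/1250
P(A∩B) = 273/1250
Equal ✓ → Independent

Yes, independent


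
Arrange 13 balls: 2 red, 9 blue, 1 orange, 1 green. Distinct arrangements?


13!/(2!×9!×1!×1!) = 8580

8580


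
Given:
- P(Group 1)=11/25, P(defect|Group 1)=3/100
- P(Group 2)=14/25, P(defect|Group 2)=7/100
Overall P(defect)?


P(B) = Σ P(B|Aᵢ)×P(Aᵢ)
  3/100×11/25 = 33/2500
  7/100×14/25 = 49/1250
Sum = 131/2500

P(defect) = 131/2500 ≈ 5.24%


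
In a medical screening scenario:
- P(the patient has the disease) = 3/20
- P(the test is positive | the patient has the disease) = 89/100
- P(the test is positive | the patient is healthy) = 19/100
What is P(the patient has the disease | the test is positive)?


Using Bayes' theorem:
P(A|B) = P(B|A)·P(A) / P(B)

P(the test is positive) = 89/100 × 3/20 + 19/100 × 17/20
= 267/2000 + 323/2000 = 59/200

P(the patient has the disease|the test is positive) = (267/2000) / (59/200) = 267/590

P(the patient has the disease|the test is positive) = 267/590 ≈ 45.25%


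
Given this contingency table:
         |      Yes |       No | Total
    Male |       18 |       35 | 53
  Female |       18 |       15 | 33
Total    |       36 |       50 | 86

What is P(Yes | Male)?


P(Yes | Male) = 18/(18+35) = 18/53

P(Yes|Male) = 18/53 ≈ 33.96%


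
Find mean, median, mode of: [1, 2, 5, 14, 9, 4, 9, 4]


Sorted: [1, 2, 4, 4, 5, 9, 9, 14]
Mean = 48/8 = 6
Median = 9/2
Freq: {1: 1, 2: 1, 5: 1, 14: 1, 9: 2, 4: 2}
Mode: [4, 9]

Mean=6, Median=9/2, Mode=[4, 9]


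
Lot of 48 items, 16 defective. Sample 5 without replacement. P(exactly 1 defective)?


Hypergeometric: C(16,1)×C(32,4)/C(48,5)
= 16×35960/1712304 = 35960/107019

P(X=1) = 35960/107019 ≈ 33.60%


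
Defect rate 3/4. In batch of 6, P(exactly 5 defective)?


Binomial: P(X=5) = C(6,5)×p^5×(1-p)^1
= 6 × 243/1024 × 1/4 = 729/2048

P(X=5) = 729/2048 ≈ 35.60%


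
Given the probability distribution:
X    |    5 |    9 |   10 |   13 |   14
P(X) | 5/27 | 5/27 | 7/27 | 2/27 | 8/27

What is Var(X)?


E[X] = 278/27
E[X²] = 3136/27
Var(X) = E[X²] - (E[X])² = 3136/27 - 77284/729 = 7388/729

Var(X) = 7388/729 ≈ 10.1344


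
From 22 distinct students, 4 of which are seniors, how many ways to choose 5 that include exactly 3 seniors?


Choose 3 of the 4 seniors and 2 of the other 18 students:
C(4,3)×C(18,2) = 4×153 = 612

612


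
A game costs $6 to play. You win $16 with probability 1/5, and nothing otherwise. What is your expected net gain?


E[gain] = (16-6)×1/5 + (-6)×4/5
= 2 - 24/5 = -14/5

Expected net gain = $-14/5 ≈ $-2.80


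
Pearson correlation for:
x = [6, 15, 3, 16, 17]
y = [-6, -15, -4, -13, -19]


n=5, Σx=57, Σy=-57, Σxy=-804, Σx²=815, Σy²=807
r = (5×(-804) - 57×(-57))/√((5×815 - 57²)(5×807 - (-57)²))
= -771/√(826×786) = -771/√649236 ≈ -771/805.7518 ≈ -0.9569

r ≈ -0.9569


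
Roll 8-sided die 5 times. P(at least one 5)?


P(no 5)^5 = (7/8)^5 = 16807/32768
P(≥1) = 1 - 16807/32768 = 15961/32768

P = 15961/32768 ≈ 48.71%


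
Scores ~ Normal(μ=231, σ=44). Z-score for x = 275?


z = (x - μ)/σ = (275 - 231)/44 = 1.0

z = 1.0


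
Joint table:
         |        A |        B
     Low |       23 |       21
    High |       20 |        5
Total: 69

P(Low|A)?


P(Low|A) = 23/(23+20) = 23/43

P = 23/43 ≈ 53.49%


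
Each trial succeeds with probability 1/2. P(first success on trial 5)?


Geometric: P(X=5) = (1-p)^(k-1)×p = (1/2)^4×1/2 = 1/32

P(X=5) = 1/32 ≈ 3.12%


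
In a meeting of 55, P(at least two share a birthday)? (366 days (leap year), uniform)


P(all different) = Π(366-i)/366 for i=0..54
= 0.013909
P(match) = 1 - 0.013909 = 0.986091

P ≈ 0.9861 ≈ 98.61%


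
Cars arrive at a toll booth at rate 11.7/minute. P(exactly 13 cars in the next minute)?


Poisson(λ=11.7): P(X=13) = e^(-λ)×λ^k/k!
= e^(-11.7) × 11.7^13 / 13!
≈ 8.293819161e-06 × 7.69867883698e+13 / 6227020800 ≈ 0.102539

P(X=13) ≈ 0.102539 ≈ 10.25%


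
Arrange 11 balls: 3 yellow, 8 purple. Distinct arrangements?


11!/(3!×8!) = 165

165


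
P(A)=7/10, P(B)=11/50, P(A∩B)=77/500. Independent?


P(A)×P(B) = 77/500
P(A∩B) = 77/500
Equal ✓ → Independent

Yes, independent


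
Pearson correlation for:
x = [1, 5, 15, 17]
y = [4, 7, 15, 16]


n=4, Σx=38, Σy=42, Σxy=536, Σx²=540, Σy²=546
r = (4×536 - 38×42)/√((4×540 - 38²)(4×546 - 42²))
= 548/√(716×420) = 548/√300720 ≈ 548/548.3794 ≈ 0.9993

r ≈ 0.9993


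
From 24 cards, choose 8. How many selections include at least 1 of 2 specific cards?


Complement: C(24,8) - C(22,8) = 735471 - 319770 = 415701

415701


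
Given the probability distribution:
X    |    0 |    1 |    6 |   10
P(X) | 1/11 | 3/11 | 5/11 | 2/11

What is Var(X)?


E[X] = 53/11
E[X²] = 383/11
Var(X) = E[X²] - (E[X])² = 383/11 - 2809/121 = 1404/121

Var(X) = 1404/121 ≈ 11.6033
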